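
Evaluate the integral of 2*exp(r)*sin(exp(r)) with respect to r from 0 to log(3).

Let u = exp(r), so du = exp(r) dr. When r = 0, u = 1; when r = log(3), u = 3.
The integral becomes 2·∫ sin(u) du from 1 to 3, with antiderivative -2*cos(u).
Back in r: F(r) = -2*cos(exp(r)).
Then F(log(3)) - F(0) = (-2*cos(3)) - (-2*cos(1)) = 2*cos(1) - 2*cos(3).

2*cos(1) - 2*cos(3)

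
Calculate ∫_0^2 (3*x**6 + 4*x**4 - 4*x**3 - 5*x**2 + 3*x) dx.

5998/105

By the power rule, an antiderivative is F(x) = 3*x**7/7 + 4*x**5/5 - x**4 - 5*x**3/3 + 3*x**2/2.
Then F(2) - F(0) = (5998/105) - (0) = 5998/105.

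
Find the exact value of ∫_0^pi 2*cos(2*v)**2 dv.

Use the identity cos^2(2*v) = (1 + cos(4*v))/2.
An antiderivative is F(v) = v + sin(4*v)/4.
Then F(pi) - F(0) = (pi) - (0) = pi.

pi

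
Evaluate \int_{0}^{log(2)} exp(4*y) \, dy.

15/4

Let u = exp(y), so du = exp(y) dy. When y = 0, u = 1; when y = log(2), u = 2.
The integral becomes ∫ u**3 du from 1 to 2, with antiderivative u**4/4.
Back in y: F(y) = exp(4*y)/4.
Then F(log(2)) - F(0) = (4) - (1/4) = 15/4.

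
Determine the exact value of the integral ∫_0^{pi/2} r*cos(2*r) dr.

Integrate by parts once (u = r, dv = cos(2*r) dr).
An antiderivative is F(r) = r*sin(2*r)/2 + cos(2*r)/4.
Then F(pi/2) - F(0) = (-1/4) - (1/4) = -1/2.

-1/2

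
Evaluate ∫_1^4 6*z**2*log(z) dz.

Integrate by parts once (u = ln z, dv = 6*z**2 dz).
An antiderivative is F(z) = 2*z**3*(3*log(z) - 1)/3.
Then F(4) - F(1) = (-128/3 + 256*log(2)) - (-2/3) = -42 + 256*log(2).

-42 + 256*log(2)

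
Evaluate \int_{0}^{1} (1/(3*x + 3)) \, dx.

log(2)/3

An antiderivative is F(x) = log(3*x + 3)/3.
Then F(1) - F(0) = (log(6)/3) - (log(3)/3) = log(2)/3.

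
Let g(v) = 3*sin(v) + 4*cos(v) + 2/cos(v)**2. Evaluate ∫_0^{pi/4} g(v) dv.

sqrt(2)/2 + 5

An antiderivative is F(v) = 4*sin(v) - 3*cos(v) + 2*tan(v).
Then F(pi/4) - F(0) = (sqrt(2)/2 + 2) - (-3) = sqrt(2)/2 + 5.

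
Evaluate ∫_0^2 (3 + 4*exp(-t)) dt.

10 - 4*exp(-2)

An antiderivative is F(t) = 3*t - 4*exp(-t).
Then F(2) - F(0) = (6 - 4*exp(-2)) - (-4) = 10 - 4*exp(-2).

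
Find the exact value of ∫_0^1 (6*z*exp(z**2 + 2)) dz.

Let u = z**2 + 2, so du = 2*z dz. When z = 0, u = 2; when z = 1, u = 3.
The integral becomes 3·∫ exp(u) du from 2 to 3, with antiderivative 3*exp(u).
Back in z: F(z) = 3*exp(z**2 + 2).
Then F(1) - F(0) = (3*exp(3)) - (3*exp(2)) = -3*(1 - exp(1))*exp(2).

-3*(1 - exp(1))*exp(2)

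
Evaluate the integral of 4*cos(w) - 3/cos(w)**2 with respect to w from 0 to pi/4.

An antiderivative is F(w) = 4*sin(w) - 3*tan(w).
Then F(pi/4) - F(0) = (-3 + 2*sqrt(2)) - (0) = -3 + 2*sqrt(2).

-3 + 2*sqrt(2)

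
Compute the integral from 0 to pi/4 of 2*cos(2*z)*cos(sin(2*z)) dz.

sin(1)

Let u = sin(2*z), so du = 2*cos(2*z) dz. When z = 0, u = 0; when z = pi/4, u = 1.
The integral becomes ∫ cos(u) du from 0 to 1, with antiderivative sin(u).
Back in z: F(z) = sin(sin(2*z)).
Then F(pi/4) - F(0) = (sin(1)) - (0) = sin(1).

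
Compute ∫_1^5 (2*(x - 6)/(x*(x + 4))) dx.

Factor the denominator: x**2 + 4*x = (x + 4)x.
Partial fractions: 2*(x - 6)/(x*(x + 4)) = 5/(x + 4) - 3/x.
An antiderivative is F(x) = -3*log(x) + 5*log(x + 4).
Then F(5) - F(1) = (-3*log(5) + 10*log(3)) - (5*log(5)) = -8*log(5) + 10*log(3).

-8*log(5) + 10*log(3)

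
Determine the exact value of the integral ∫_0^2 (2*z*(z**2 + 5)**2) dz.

Let u = z**2 + 5, so du = 2*z dz. When z = 0, u = 5; when z = 2, u = 9.
The integral becomes ∫ u**2 du from 5 to 9, with antiderivative u**3/3.
Back in z: F(z) = (z**2 + 5)**3/3.
Then F(2) - F(0) = (243) - (125/3) = 604/3.

604/3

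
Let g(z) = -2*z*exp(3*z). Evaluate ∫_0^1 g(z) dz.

-4*exp(3)/9 - 2/9

Integrate by parts once (u = z, dv = -2*exp(3*z) dz).
An antiderivative is F(z) = (-6*z + 2)*exp(3*z)/9.
Then F(1) - F(0) = (-4*exp(3)/9) - (2/9) = -4*exp(3)/9 - 2/9.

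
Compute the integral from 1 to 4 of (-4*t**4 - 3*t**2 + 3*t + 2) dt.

-8529/10

By the power rule, an antiderivative is F(t) = -4*t**5/5 - t**3 + 3*t**2/2 + 2*t.
Then F(4) - F(1) = (-4256/5) - (17/10) = -8529/10.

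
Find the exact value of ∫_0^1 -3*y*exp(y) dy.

-3

Integrate by parts once (u = y, dv = -3*exp(y) dy).
An antiderivative is F(y) = (-3*y + 3)*exp(y).
Then F(1) - F(0) = (0) - (3) = -3.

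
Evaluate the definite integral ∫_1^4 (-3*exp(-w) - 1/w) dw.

(-log(4**exp(4)) - 3*exp(3) + 3)*exp(-4)

An antiderivative is F(w) = -log(w) + 3*exp(-w).
Then F(4) - F(1) = ((3 - log(4**exp(4)))*exp(-4)) - (3*exp(-1)) = (-log(4**exp(4)) - 3*exp(3) + 3)*exp(-4).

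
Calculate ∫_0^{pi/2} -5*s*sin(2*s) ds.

Integrate by parts once (u = s, dv = -5*sin(2*s) ds).
An antiderivative is F(s) = 5*s*cos(2*s)/2 - 5*sin(2*s)/4.
Then F(pi/2) - F(0) = (-5*pi/4) - (0) = -5*pi/4.

-5*pi/4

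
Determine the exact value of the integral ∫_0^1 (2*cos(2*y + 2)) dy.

Let u = 2*y + 2, so du = 2 dy. When y = 0, u = 2; when y = 1, u = 4.
The integral becomes ∫ cos(u) du from 2 to 4, with antiderivative sin(u).
Back in y: F(y) = sin(2*y + 2).
Then F(1) - F(0) = (sin(4)) - (sin(2)) = -sin(2) + sin(4).

-sin(2) + sin(4)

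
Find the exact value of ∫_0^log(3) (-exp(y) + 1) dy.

-2 + log(3)

An antiderivative is F(y) = y - exp(y).
Then F(log(3)) - F(0) = (-3 + log(3)) - (-1) = -2 + log(3).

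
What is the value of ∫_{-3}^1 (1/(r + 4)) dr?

An antiderivative is F(r) = log(r + 4).
Then F(1) - F(-3) = (log(5)) - (0) = log(5).

log(5)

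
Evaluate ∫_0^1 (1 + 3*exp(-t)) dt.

4 - 3*exp(-1)

An antiderivative is F(t) = t - 3*exp(-t).
Then F(1) - F(0) = (1 - 3*exp(-1)) - (-3) = 4 - 3*exp(-1).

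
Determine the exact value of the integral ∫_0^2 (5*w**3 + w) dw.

22

By the power rule, an antiderivative is F(w) = 5*w**4/4 + w**2/2.
Then F(2) - F(0) = (22) - (0) = 22.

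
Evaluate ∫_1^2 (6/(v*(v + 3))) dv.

log(64/25)

Factor the denominator: v**2 + 3*v = (v + 3)v.
Partial fractions: 6/(v*(v + 3)) = -2/(v + 3) + 2/v.
An antiderivative is F(v) = 2*log(v) - 2*log(v + 3).
Then F(2) - F(1) = (log(4/25)) - (-log(16)) = log(64/25).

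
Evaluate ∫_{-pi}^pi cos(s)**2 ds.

Use the identity cos^2(s) = (1 + cos(2*s))/2.
An antiderivative is F(s) = s/2 + sin(2*s)/4.
Then F(pi) - F(-pi) = (pi/2) - (-pi/2) = pi.

pi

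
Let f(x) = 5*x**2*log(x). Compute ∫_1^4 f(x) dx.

Integrate by parts once (u = ln x, dv = 5*x**2 dx).
An antiderivative is F(x) = 5*x**3*(3*log(x) - 1)/9.
Then F(4) - F(1) = (-320/9 + 640*log(2)/3) - (-5/9) = -35 + 640*log(2)/3.

-35 + 640*log(2)/3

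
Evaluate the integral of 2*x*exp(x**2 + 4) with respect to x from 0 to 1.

-exp(4) + exp(5)

Let u = x**2 + 4, so du = 2*x dx. When x = 0, u = 4; when x = 1, u = 5.
The integral becomes ∫ exp(u) du from 4 to 5, with antiderivative exp(u).
Back in x: F(x) = exp(x**2 + 4).
Then F(1) - F(0) = (exp(5)) - (exp(4)) = -exp(4) + exp(5).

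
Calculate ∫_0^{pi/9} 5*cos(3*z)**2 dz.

Use the identity cos^2(3*z) = (1 + cos(6*z))/2.
An antiderivative is F(z) = 5*z/2 + 5*sin(6*z)/12.
Then F(pi/9) - F(0) = (5*sqrt(3)/24 + 5*pi/18) - (0) = 5*sqrt(3)/24 + 5*pi/18.

5*sqrt(3)/24 + 5*pi/18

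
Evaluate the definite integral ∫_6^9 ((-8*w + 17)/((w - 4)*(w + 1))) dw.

Factor the denominator: w**2 - 3*w - 4 = (w + 1)(w - 4).
Partial fractions: (-8*w + 17)/((w - 4)*(w + 1)) = -5/(w + 1) - 3/(w - 4).
An antiderivative is F(w) = -3*log(w - 4) - 5*log(w + 1).
Then F(9) - F(6) = (-8*log(5) - 5*log(2)) - (-5*log(7) - 3*log(2)) = -8*log(5) - 2*log(2) + 5*log(7).

-8*log(5) - 2*log(2) + 5*log(7)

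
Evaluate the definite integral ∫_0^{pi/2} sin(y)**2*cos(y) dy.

1/3

Let u = sin(y), so du = cos(y) dy. When y = 0, u = 0; when y = pi/2, u = 1.
The integral becomes ∫ u**2 du from 0 to 1, with antiderivative u**3/3.
Back in y: F(y) = sin(y)**3/3.
Then F(pi/2) - F(0) = (1/3) - (0) = 1/3.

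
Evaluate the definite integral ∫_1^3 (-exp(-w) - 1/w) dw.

An antiderivative is F(w) = -log(w) + exp(-w).
Then F(3) - F(1) = (-log(3) + exp(-3)) - (exp(-1)) = -log(3) - exp(-1) + exp(-3).

-log(3) - exp(-1) + exp(-3)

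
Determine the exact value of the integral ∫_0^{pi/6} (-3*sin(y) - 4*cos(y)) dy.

-5 + 3*sqrt(3)/2

An antiderivative is F(y) = -4*sin(y) + 3*cos(y).
Then F(pi/6) - F(0) = (-2 + 3*sqrt(3)/2) - (3) = -5 + 3*sqrt(3)/2.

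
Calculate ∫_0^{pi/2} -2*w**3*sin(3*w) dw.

-4/27 + pi**2/6

Integrate by parts 3 times (u = w^3, dv = -2*sin(3*w) dw).
An antiderivative is F(w) = 2*w**3*cos(3*w)/3 - 2*w**2*sin(3*w)/3 - 4*w*cos(3*w)/9 + 4*sin(3*w)/27.
Then F(pi/2) - F(0) = (-4/27 + pi**2/6) - (0) = -4/27 + pi**2/6.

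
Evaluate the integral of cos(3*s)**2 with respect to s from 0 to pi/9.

Use the identity cos^2(3*s) = (1 + cos(6*s))/2.
An antiderivative is F(s) = s/2 + sin(6*s)/12.
Then F(pi/9) - F(0) = (sqrt(3)/24 + pi/18) - (0) = sqrt(3)/24 + pi/18.

sqrt(3)/24 + pi/18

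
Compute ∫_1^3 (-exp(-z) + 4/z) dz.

An antiderivative is F(z) = 4*log(z) + exp(-z).
Then F(3) - F(1) = (exp(-3) + 4*log(3)) - (exp(-1)) = -exp(-1) + exp(-3) + 4*log(3).

-exp(-1) + exp(-3) + 4*log(3)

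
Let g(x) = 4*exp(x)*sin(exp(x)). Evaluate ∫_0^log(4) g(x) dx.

Let u = exp(x), so du = exp(x) dx. When x = 0, u = 1; when x = log(4), u = 4.
The integral becomes 4·∫ sin(u) du from 1 to 4, with antiderivative -4*cos(u).
Back in x: F(x) = -4*cos(exp(x)).
Then F(log(4)) - F(0) = (-4*cos(4)) - (-4*cos(1)) = 4*cos(1) - 4*cos(4).

4*cos(1) - 4*cos(4)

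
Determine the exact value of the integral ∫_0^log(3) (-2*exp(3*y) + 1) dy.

An antiderivative is F(y) = -2*exp(3*y)/3 + y.
Then F(log(3)) - F(0) = (-18 + log(3)) - (-2/3) = -52/3 + log(3).

-52/3 + log(3)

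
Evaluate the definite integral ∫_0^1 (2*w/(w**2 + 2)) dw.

Let u = w**2 + 2, so du = 2*w dw. When w = 0, u = 2; when w = 1, u = 3.
The integral becomes ∫ 1/u du from 2 to 3, with antiderivative log(u).
Back in w: F(w) = log(w**2 + 2).
Then F(1) - F(0) = (log(3)) - (log(2)) = log(3/2).

log(3/2)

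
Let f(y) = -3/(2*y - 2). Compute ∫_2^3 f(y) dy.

An antiderivative is F(y) = -3*log(2*y - 2)/2.
Then F(3) - F(2) = (-log(8)) - (-3*log(2)/2) = -3*log(2)/2.

-3*log(2)/2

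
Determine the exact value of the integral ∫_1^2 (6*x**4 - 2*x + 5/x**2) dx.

367/10

By the power rule, an antiderivative is F(x) = 6*x**5/5 - x**2 - 5/x.
Then F(2) - F(1) = (319/10) - (-24/5) = 367/10.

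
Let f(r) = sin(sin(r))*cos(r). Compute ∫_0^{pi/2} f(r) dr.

1 - cos(1)

Let u = sin(r), so du = cos(r) dr. When r = 0, u = 0; when r = pi/2, u = 1.
The integral becomes ∫ sin(u) du from 0 to 1, with antiderivative -cos(u).
Back in r: F(r) = -cos(sin(r)).
Then F(pi/2) - F(0) = (-cos(1)) - (-1) = 1 - cos(1).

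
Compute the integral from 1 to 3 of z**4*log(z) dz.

Integrate by parts once (u = ln z, dv = z**4 dz).
An antiderivative is F(z) = z**5*(5*log(z) - 1)/25.
Then F(3) - F(1) = (-243/25 + 243*log(3)/5) - (-1/25) = -242/25 + 243*log(3)/5.

-242/25 + 243*log(3)/5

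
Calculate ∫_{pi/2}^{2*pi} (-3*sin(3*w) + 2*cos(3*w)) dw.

5/3

An antiderivative is F(w) = 2*sin(3*w)/3 + cos(3*w).
Then F(2*pi) - F(pi/2) = (1) - (-2/3) = 5/3.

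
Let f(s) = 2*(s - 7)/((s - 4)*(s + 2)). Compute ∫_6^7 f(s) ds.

Factor the denominator: s**2 - 2*s - 8 = (s + 2)(s - 4).
Partial fractions: 2*(s - 7)/((s - 4)*(s + 2)) = 3/(s + 2) - 1/(s - 4).
An antiderivative is F(s) = -log(s - 4) + 3*log(s + 2).
Then F(7) - F(6) = (5*log(3)) - (8*log(2)) = -8*log(2) + 5*log(3).

-8*log(2) + 5*log(3)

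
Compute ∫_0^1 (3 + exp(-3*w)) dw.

An antiderivative is F(w) = 3*w - exp(-3*w)/3.
Then F(1) - F(0) = (3 - exp(-3)/3) - (-1/3) = 10/3 - exp(-3)/3.

10/3 - exp(-3)/3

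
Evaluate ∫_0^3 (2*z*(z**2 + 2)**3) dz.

14625/4

Let u = z**2 + 2, so du = 2*z dz. When z = 0, u = 2; when z = 3, u = 11.
The integral becomes ∫ u**3 du from 2 to 11, with antiderivative u**4/4.
Back in z: F(z) = (z**2 + 2)**4/4.
Then F(3) - F(0) = (14641/4) - (4) = 14625/4.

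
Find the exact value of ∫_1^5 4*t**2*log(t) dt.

Integrate by parts once (u = ln t, dv = 4*t**2 dt).
An antiderivative is F(t) = 4*t**3*(3*log(t) - 1)/9.
Then F(5) - F(1) = (-500/9 + 500*log(5)/3) - (-4/9) = -496/9 + 500*log(5)/3.

-496/9 + 500*log(5)/3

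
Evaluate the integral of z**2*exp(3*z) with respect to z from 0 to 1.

Integrate by parts twice (u = z^2, dv = exp(3*z) dz).
An antiderivative is F(z) = (9*z**2 - 6*z + 2)*exp(3*z)/27.
Then F(1) - F(0) = (5*exp(3)/27) - (2/27) = -2/27 + 5*exp(3)/27.

-2/27 + 5*exp(3)/27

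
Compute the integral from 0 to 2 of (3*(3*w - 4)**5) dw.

Let u = 3*w - 4, so du = 3 dw. When w = 0, u = -4; when w = 2, u = 2.
The integral becomes ∫ u**5 du from -4 to 2, with antiderivative u**6/6.
Back in w: F(w) = (3*w - 4)**6/6.
Then F(2) - F(0) = (32/3) - (2048/3) = -672.

-672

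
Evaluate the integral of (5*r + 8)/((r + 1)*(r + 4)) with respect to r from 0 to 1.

-7*log(2) + 4*log(5)

Factor the denominator: r**2 + 5*r + 4 = (r + 4)(r + 1).
Partial fractions: (5*r + 8)/((r + 1)*(r + 4)) = 4/(r + 4) + 1/(r + 1).
An antiderivative is F(r) = log(r + 1) + 4*log(r + 4).
Then F(1) - F(0) = (log(2) + 4*log(5)) - (8*log(2)) = -7*log(2) + 4*log(5).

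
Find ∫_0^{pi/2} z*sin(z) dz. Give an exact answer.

Integrate by parts once (u = z, dv = sin(z) dz).
An antiderivative is F(z) = -z*cos(z) + sin(z).
Then F(pi/2) - F(0) = (1) - (0) = 1.

1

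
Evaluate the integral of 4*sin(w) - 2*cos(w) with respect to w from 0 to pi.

8

An antiderivative is F(w) = -2*sin(w) - 4*cos(w).
Then F(pi) - F(0) = (4) - (-4) = 8.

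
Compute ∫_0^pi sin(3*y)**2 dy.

pi/2

Use the identity sin^2(3*y) = (1 - cos(6*y))/2.
An antiderivative is F(y) = y/2 - sin(6*y)/12.
Then F(pi) - F(0) = (pi/2) - (0) = pi/2.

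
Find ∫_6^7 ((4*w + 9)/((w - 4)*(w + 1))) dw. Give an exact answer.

Factor the denominator: w**2 - 3*w - 4 = (w + 1)(w - 4).
Partial fractions: (4*w + 9)/((w - 4)*(w + 1)) = -1/(w + 1) + 5/(w - 4).
An antiderivative is F(w) = 5*log(w - 4) - log(w + 1).
Then F(7) - F(6) = (-3*log(2) + 5*log(3)) - (log(32/7)) = -8*log(2) + log(7) + 5*log(3).

-8*log(2) + log(7) + 5*log(3)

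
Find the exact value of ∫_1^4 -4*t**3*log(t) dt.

255/4 - 512*log(2)

Integrate by parts once (u = ln t, dv = -4*t**3 dt).
An antiderivative is F(t) = -t**4*(4*log(t) - 1)/4.
Then F(4) - F(1) = (64 - 512*log(2)) - (1/4) = 255/4 - 512*log(2).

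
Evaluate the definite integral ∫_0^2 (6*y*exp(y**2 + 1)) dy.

-3*exp(1)*(1 - exp(4))

Let u = y**2 + 1, so du = 2*y dy. When y = 0, u = 1; when y = 2, u = 5.
The integral becomes 3·∫ exp(u) du from 1 to 5, with antiderivative 3*exp(u).
Back in y: F(y) = 3*exp(y**2 + 1).
Then F(2) - F(0) = (3*exp(5)) - (3*exp(1)) = -3*exp(1)*(1 - exp(4)).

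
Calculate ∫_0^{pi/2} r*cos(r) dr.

Integrate by parts once (u = r, dv = cos(r) dr).
An antiderivative is F(r) = r*sin(r) + cos(r).
Then F(pi/2) - F(0) = (pi/2) - (1) = -1 + pi/2.

-1 + pi/2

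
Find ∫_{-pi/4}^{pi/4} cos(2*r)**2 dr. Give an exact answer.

pi/4

Use the identity cos^2(2*r) = (1 + cos(4*r))/2.
An antiderivative is F(r) = r/2 + sin(4*r)/8.
Then F(pi/4) - F(-pi/4) = (pi/8) - (-pi/8) = pi/4.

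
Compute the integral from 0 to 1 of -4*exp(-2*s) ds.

-2 + 2*exp(-2)

An antiderivative is F(s) = 2*exp(-2*s).
Then F(1) - F(0) = (2*exp(-2)) - (2) = -2 + 2*exp(-2).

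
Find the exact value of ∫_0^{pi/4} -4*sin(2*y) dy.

-2

An antiderivative is F(y) = 2*cos(2*y).
Then F(pi/4) - F(0) = (0) - (2) = -2.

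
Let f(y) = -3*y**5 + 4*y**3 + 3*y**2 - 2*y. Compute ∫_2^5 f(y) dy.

By the power rule, an antiderivative is F(y) = -y**6/2 + y**4 + y**3 - y**2.
Then F(5) - F(2) = (-14175/2) - (-12) = -14151/2.

-14151/2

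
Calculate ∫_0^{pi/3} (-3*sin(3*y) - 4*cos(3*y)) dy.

An antiderivative is F(y) = -4*sin(3*y)/3 + cos(3*y).
Then F(pi/3) - F(0) = (-1) - (1) = -2.

-2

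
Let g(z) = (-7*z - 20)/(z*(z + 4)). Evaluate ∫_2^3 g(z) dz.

Factor the denominator: z**2 + 4*z = (z + 4)z.
Partial fractions: (-7*z - 20)/(z*(z + 4)) = -2/(z + 4) - 5/z.
An antiderivative is F(z) = -5*log(z) - 2*log(z + 4).
Then F(3) - F(2) = (-5*log(3) - 2*log(7)) - (-7*log(2) - 2*log(3)) = -2*log(7) - 3*log(3) + 7*log(2).

-2*log(7) - 3*log(3) + 7*log(2)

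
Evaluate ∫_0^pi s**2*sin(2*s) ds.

-pi**2/2

Integrate by parts twice (u = s^2, dv = sin(2*s) ds).
An antiderivative is F(s) = -s**2*cos(2*s)/2 + s*sin(2*s)/2 + cos(2*s)/4.
Then F(pi) - F(0) = (1/4 - pi**2/2) - (1/4) = -pi**2/2.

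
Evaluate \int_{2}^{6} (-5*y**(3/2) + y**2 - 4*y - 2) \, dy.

By the power rule, an antiderivative is F(y) = -2*y**(5/2) + y**3/3 - 2*y**2 - 2*y.
Then F(6) - F(2) = (-72*sqrt(6) - 12) - (-8*sqrt(2) - 28/3) = -72*sqrt(6) - 8/3 + 8*sqrt(2).

-72*sqrt(6) - 8/3 + 8*sqrt(2)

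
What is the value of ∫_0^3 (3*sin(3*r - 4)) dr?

Let u = 3*r - 4, so du = 3 dr. When r = 0, u = -4; when r = 3, u = 5.
The integral becomes ∫ sin(u) du from -4 to 5, with antiderivative -cos(u).
Back in r: F(r) = -cos(3*r - 4).
Then F(3) - F(0) = (-cos(5)) - (-cos(4)) = cos(4) - cos(5).

cos(4) - cos(5)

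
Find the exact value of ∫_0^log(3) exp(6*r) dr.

364/3

Let u = exp(r), so du = exp(r) dr. When r = 0, u = 1; when r = log(3), u = 3.
The integral becomes ∫ u**5 du from 1 to 3, with antiderivative u**6/6.
Back in r: F(r) = exp(6*r)/6.
Then F(log(3)) - F(0) = (243/2) - (1/6) = 364/3.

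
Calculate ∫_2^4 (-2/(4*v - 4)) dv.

-log(12)/2 + log(2)

An antiderivative is F(v) = -log(4*v - 4)/2.
Then F(4) - F(2) = (-log(12)/2) - (-log(2)) = -log(12)/2 + log(2).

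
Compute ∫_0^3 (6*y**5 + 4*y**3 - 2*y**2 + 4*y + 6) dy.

By the power rule, an antiderivative is F(y) = y**6 + y**4 - 2*y**3/3 + 2*y**2 + 6*y.
Then F(3) - F(0) = (828) - (0) = 828.

828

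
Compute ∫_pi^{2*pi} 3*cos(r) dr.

0

An antiderivative is F(r) = 3*sin(r).
Then F(2*pi) - F(pi) = (0) - (0) = 0.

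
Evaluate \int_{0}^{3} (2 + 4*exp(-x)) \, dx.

An antiderivative is F(x) = 2*x - 4*exp(-x).
Then F(3) - F(0) = (6 - 4*exp(-3)) - (-4) = 10 - 4*exp(-3).

10 - 4*exp(-3)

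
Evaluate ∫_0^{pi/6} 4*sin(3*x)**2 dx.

Use the identity sin^2(3*x) = (1 - cos(6*x))/2.
An antiderivative is F(x) = 2*x - sin(6*x)/3.
Then F(pi/6) - F(0) = (pi/3) - (0) = pi/3.

pi/3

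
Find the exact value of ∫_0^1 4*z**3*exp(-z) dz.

Integrate by parts 3 times (u = z^3, dv = 4*exp(-z) dz).
An antiderivative is F(z) = (-4*z**3 - 12*z**2 - 24*z - 24)*exp(-z).
Then F(1) - F(0) = (-64*exp(-1)) - (-24) = 24 - 64*exp(-1).

24 - 64*exp(-1)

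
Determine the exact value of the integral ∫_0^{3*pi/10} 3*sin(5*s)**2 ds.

9*pi/20

Use the identity sin^2(5*s) = (1 - cos(10*s))/2.
An antiderivative is F(s) = 3*s/2 - 3*sin(10*s)/20.
Then F(3*pi/10) - F(0) = (9*pi/20) - (0) = 9*pi/20.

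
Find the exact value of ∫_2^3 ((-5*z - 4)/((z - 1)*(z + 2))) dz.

log(2/25)

Factor the denominator: z**2 + z - 2 = (z + 2)(z - 1).
Partial fractions: (-5*z - 4)/((z - 1)*(z + 2)) = -2/(z + 2) - 3/(z - 1).
An antiderivative is F(z) = -3*log(z - 1) - 2*log(z + 2).
Then F(3) - F(2) = (-2*log(5) - 3*log(2)) - (-log(16)) = log(2/25).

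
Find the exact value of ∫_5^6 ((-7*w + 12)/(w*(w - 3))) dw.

Factor the denominator: w**2 - 3*w = w(w - 3).
Partial fractions: (-7*w + 12)/(w*(w - 3)) = -4/w - 3/(w - 3).
An antiderivative is F(w) = -4*log(w) - 3*log(w - 3).
Then F(6) - F(5) = (-7*log(3) - 4*log(2)) - (-4*log(5) - 3*log(2)) = -7*log(3) - log(2) + 4*log(5).

-7*log(3) - log(2) + 4*log(5)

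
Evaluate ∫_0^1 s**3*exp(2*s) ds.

3/8 + exp(2)/8

Integrate by parts 3 times (u = s^3, dv = exp(2*s) ds).
An antiderivative is F(s) = (4*s**3 - 6*s**2 + 6*s - 3)*exp(2*s)/8.
Then F(1) - F(0) = (exp(2)/8) - (-3/8) = 3/8 + exp(2)/8.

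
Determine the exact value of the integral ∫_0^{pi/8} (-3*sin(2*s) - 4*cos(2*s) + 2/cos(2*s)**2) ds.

-1/2 - sqrt(2)/4

An antiderivative is F(s) = -2*sin(2*s) + 3*cos(2*s)/2 + tan(2*s).
Then F(pi/8) - F(0) = (1 - sqrt(2)/4) - (3/2) = -1/2 - sqrt(2)/4.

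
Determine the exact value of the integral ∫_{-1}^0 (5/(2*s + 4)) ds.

An antiderivative is F(s) = 5*log(2*s + 4)/2.
Then F(0) - F(-1) = (log(32)) - (5*log(2)/2) = 5*log(2)/2.

5*log(2)/2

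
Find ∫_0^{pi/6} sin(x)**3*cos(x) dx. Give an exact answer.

Let u = sin(x), so du = cos(x) dx. When x = 0, u = 0; when x = pi/6, u = 1/2.
The integral becomes ∫ u**3 du from 0 to 1/2, with antiderivative u**4/4.
Back in x: F(x) = sin(x)**4/4.
Then F(pi/6) - F(0) = (1/64) - (0) = 1/64.

1/64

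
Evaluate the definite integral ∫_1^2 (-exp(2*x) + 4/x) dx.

-exp(4)/2 + log(16) + exp(2)/2

An antiderivative is F(x) = -exp(2*x)/2 + 4*log(x).
Then F(2) - F(1) = (-exp(4)/2 + log(16)) - (-exp(2)/2) = -exp(4)/2 + log(16) + exp(2)/2.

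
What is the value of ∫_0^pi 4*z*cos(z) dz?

-8

Integrate by parts once (u = z, dv = 4*cos(z) dz).
An antiderivative is F(z) = 4*z*sin(z) + 4*cos(z).
Then F(pi) - F(0) = (-4) - (4) = -8.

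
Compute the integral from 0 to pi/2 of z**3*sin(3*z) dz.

2/27 - pi**2/12

Integrate by parts 3 times (u = z^3, dv = sin(3*z) dz).
An antiderivative is F(z) = -z**3*cos(3*z)/3 + z**2*sin(3*z)/3 + 2*z*cos(3*z)/9 - 2*sin(3*z)/27.
Then F(pi/2) - F(0) = (2/27 - pi**2/12) - (0) = 2/27 - pi**2/12.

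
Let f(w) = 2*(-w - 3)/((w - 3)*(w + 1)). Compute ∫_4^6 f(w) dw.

Factor the denominator: w**2 - 2*w - 3 = (w + 1)(w - 3).
Partial fractions: 2*(-w - 3)/((w - 3)*(w + 1)) = 1/(w + 1) - 3/(w - 3).
An antiderivative is F(w) = -3*log(w - 3) + log(w + 1).
Then F(6) - F(4) = (log(7/27)) - (log(5)) = -3*log(3) - log(5) + log(7).

-3*log(3) - log(5) + log(7)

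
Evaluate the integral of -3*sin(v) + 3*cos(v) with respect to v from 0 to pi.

An antiderivative is F(v) = 3*sin(v) + 3*cos(v).
Then F(pi) - F(0) = (-3) - (3) = -6.

-6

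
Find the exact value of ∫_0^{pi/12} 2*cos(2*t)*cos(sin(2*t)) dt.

Let u = sin(2*t), so du = 2*cos(2*t) dt. When t = 0, u = 0; when t = pi/12, u = 1/2.
The integral becomes ∫ cos(u) du from 0 to 1/2, with antiderivative sin(u).
Back in t: F(t) = sin(sin(2*t)).
Then F(pi/12) - F(0) = (sin(1/2)) - (0) = sin(1/2).

sin(1/2)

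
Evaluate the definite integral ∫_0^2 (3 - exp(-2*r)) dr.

exp(-4)/2 + 11/2

An antiderivative is F(r) = 3*r + exp(-2*r)/2.
Then F(2) - F(0) = (exp(-4)/2 + 6) - (1/2) = exp(-4)/2 + 11/2.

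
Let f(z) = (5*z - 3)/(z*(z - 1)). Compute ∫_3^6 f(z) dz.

log(50)

Factor the denominator: z**2 - z = z(z - 1).
Partial fractions: (5*z - 3)/(z*(z - 1)) = 3/z + 2/(z - 1).
An antiderivative is F(z) = 3*log(z) + 2*log(z - 1).
Then F(6) - F(3) = (3*log(2) + 2*log(5) + 3*log(3)) - (2*log(2) + 3*log(3)) = log(50).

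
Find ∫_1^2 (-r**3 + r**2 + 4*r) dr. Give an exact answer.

By the power rule, an antiderivative is F(r) = -r**4/4 + r**3/3 + 2*r**2.
Then F(2) - F(1) = (20/3) - (25/12) = 55/12.

55/12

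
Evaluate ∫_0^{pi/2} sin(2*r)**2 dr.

pi/4

Use the identity sin^2(2*r) = (1 - cos(4*r))/2.
An antiderivative is F(r) = r/2 - sin(4*r)/8.
Then F(pi/2) - F(0) = (pi/4) - (0) = pi/4.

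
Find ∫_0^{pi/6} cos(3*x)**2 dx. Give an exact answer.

pi/12

Use the identity cos^2(3*x) = (1 + cos(6*x))/2.
An antiderivative is F(x) = x/2 + sin(6*x)/12.
Then F(pi/6) - F(0) = (pi/12) - (0) = pi/12.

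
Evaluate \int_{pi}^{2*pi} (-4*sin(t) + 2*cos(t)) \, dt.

8

An antiderivative is F(t) = 2*sin(t) + 4*cos(t).
Then F(2*pi) - F(pi) = (4) - (-4) = 8.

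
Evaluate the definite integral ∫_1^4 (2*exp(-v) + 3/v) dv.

-2*exp(-4) + 2*exp(-1) + 6*log(2)

An antiderivative is F(v) = 3*log(v) - 2*exp(-v).
Then F(4) - F(1) = (-2*exp(-4) + 6*log(2)) - (-2*exp(-1)) = -2*exp(-4) + 2*exp(-1) + 6*log(2).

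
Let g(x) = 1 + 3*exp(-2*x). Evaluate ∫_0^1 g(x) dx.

An antiderivative is F(x) = x - 3*exp(-2*x)/2.
Then F(1) - F(0) = (1 - 3*exp(-2)/2) - (-3/2) = 5/2 - 3*exp(-2)/2.

5/2 - 3*exp(-2)/2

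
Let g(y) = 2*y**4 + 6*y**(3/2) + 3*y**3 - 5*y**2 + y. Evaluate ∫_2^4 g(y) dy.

By the power rule, an antiderivative is F(y) = 12*y**(5/2)/5 + 2*y**5/5 + 3*y**4/4 - 5*y**3/3 + y**2/2.
Then F(4) - F(2) = (8696/15) - (202/15 + 48*sqrt(2)/5) = 8494/15 - 48*sqrt(2)/5.

8494/15 - 48*sqrt(2)/5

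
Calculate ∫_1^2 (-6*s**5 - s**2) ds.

-196/3

By the power rule, an antiderivative is F(s) = -s**6 - s**3/3.
Then F(2) - F(1) = (-200/3) - (-4/3) = -196/3.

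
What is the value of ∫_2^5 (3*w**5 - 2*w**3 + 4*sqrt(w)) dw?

By the power rule, an antiderivative is F(w) = w**6/2 - w**4/2 + 8*w**(3/2)/3.
Then F(5) - F(2) = (40*sqrt(5)/3 + 7500) - (16*sqrt(2)/3 + 24) = -16*sqrt(2)/3 + 40*sqrt(5)/3 + 7476.

-16*sqrt(2)/3 + 40*sqrt(5)/3 + 7476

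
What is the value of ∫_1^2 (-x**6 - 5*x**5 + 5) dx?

By the power rule, an antiderivative is F(x) = -x**7/7 - 5*x**6/6 + 5*x.
Then F(2) - F(1) = (-1294/21) - (169/42) = -919/14.

-919/14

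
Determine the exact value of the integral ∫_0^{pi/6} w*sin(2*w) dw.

-pi/24 + sqrt(3)/8

Integrate by parts once (u = w, dv = sin(2*w) dw).
An antiderivative is F(w) = -w*cos(2*w)/2 + sin(2*w)/4.
Then F(pi/6) - F(0) = (-pi/24 + sqrt(3)/8) - (0) = -pi/24 + sqrt(3)/8.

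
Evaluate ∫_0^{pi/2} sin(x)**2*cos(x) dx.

Let u = sin(x), so du = cos(x) dx. When x = 0, u = 0; when x = pi/2, u = 1.
The integral becomes ∫ u**2 du from 0 to 1, with antiderivative u**3/3.
Back in x: F(x) = sin(x)**3/3.
Then F(pi/2) - F(0) = (1/3) - (0) = 1/3.

1/3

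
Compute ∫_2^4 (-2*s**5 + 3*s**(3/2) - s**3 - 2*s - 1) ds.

-6898/5 - 24*sqrt(2)/5

By the power rule, an antiderivative is F(s) = -s**6/3 + 6*s**(5/2)/5 - s**4/4 - s**2 - s.
Then F(4) - F(2) = (-21164/15) - (-94/3 + 24*sqrt(2)/5) = -6898/5 - 24*sqrt(2)/5.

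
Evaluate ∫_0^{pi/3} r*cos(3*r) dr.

Integrate by parts once (u = r, dv = cos(3*r) dr).
An antiderivative is F(r) = r*sin(3*r)/3 + cos(3*r)/9.
Then F(pi/3) - F(0) = (-1/9) - (1/9) = -2/9.

-2/9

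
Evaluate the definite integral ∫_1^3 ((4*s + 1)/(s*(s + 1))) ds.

log(24)

Factor the denominator: s**2 + s = (s + 1)s.
Partial fractions: (4*s + 1)/(s*(s + 1)) = 3/(s + 1) + 1/s.
An antiderivative is F(s) = log(s) + 3*log(s + 1).
Then F(3) - F(1) = (log(3) + 6*log(2)) - (log(8)) = log(24).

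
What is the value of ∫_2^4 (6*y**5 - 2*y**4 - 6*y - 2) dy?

17976/5

By the power rule, an antiderivative is F(y) = y**6 - 2*y**5/5 - 3*y**2 - 2*y.
Then F(4) - F(2) = (18152/5) - (176/5) = 17976/5.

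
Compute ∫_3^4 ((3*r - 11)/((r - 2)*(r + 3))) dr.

Factor the denominator: r**2 + r - 6 = (r + 3)(r - 2).
Partial fractions: (3*r - 11)/((r - 2)*(r + 3)) = 4/(r + 3) - 1/(r - 2).
An antiderivative is F(r) = -log(r - 2) + 4*log(r + 3).
Then F(4) - F(3) = (-log(2) + 4*log(7)) - (4*log(2) + 4*log(3)) = -4*log(3) - 5*log(2) + 4*log(7).

-4*log(3) - 5*log(2) + 4*log(7)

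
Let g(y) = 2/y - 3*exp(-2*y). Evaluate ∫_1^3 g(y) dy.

An antiderivative is F(y) = 2*log(y) + 3*exp(-2*y)/2.
Then F(3) - F(1) = (3*exp(-6)/2 + 2*log(3)) - (3*exp(-2)/2) = -3*exp(-2)/2 + 3*exp(-6)/2 + 2*log(3).

-3*exp(-2)/2 + 3*exp(-6)/2 + 2*log(3)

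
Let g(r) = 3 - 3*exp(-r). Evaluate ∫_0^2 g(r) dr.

An antiderivative is F(r) = 3*r + 3*exp(-r).
Then F(2) - F(0) = (3*exp(-2) + 6) - (3) = 3*exp(-2) + 3.

3*exp(-2) + 3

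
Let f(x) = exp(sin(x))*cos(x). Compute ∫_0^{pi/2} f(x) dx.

-1 + E

Let u = sin(x), so du = cos(x) dx. When x = 0, u = 0; when x = pi/2, u = 1.
The integral becomes ∫ exp(u) du from 0 to 1, with antiderivative exp(u).
Back in x: F(x) = exp(sin(x)).
Then F(pi/2) - F(0) = (E) - (1) = -1 + E.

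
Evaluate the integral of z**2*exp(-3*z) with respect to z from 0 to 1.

Integrate by parts twice (u = z^2, dv = exp(-3*z) dz).
An antiderivative is F(z) = (-9*z**2 - 6*z - 2)*exp(-3*z)/27.
Then F(1) - F(0) = (-17*exp(-3)/27) - (-2/27) = 2/27 - 17*exp(-3)/27.

2/27 - 17*exp(-3)/27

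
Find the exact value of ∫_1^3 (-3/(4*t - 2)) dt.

-3*log(5)/4

An antiderivative is F(t) = -3*log(4*t - 2)/4.
Then F(3) - F(1) = (-3*log(10)/4) - (-3*log(2)/4) = -3*log(5)/4.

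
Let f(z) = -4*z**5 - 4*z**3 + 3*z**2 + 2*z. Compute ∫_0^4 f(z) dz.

-8720/3

By the power rule, an antiderivative is F(z) = -2*z**6/3 - z**4 + z**3 + z**2.
Then F(4) - F(0) = (-8720/3) - (0) = -8720/3.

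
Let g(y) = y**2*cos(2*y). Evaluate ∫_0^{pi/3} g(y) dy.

-pi/12 - sqrt(3)/8 + sqrt(3)*pi**2/36

Integrate by parts twice (u = y^2, dv = cos(2*y) dy).
An antiderivative is F(y) = y**2*sin(2*y)/2 + y*cos(2*y)/2 - sin(2*y)/4.
Then F(pi/3) - F(0) = (-pi/12 - sqrt(3)/8 + sqrt(3)*pi**2/36) - (0) = -pi/12 - sqrt(3)/8 + sqrt(3)*pi**2/36.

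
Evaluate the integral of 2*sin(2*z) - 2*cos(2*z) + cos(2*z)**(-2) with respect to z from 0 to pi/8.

An antiderivative is F(z) = -sin(2*z) - cos(2*z) + tan(2*z)/2.
Then F(pi/8) - F(0) = (1/2 - sqrt(2)) - (-1) = 3/2 - sqrt(2).

3/2 - sqrt(2)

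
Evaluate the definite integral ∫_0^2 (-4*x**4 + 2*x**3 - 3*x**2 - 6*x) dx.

-188/5

By the power rule, an antiderivative is F(x) = -4*x**5/5 + x**4/2 - x**3 - 3*x**2.
Then F(2) - F(0) = (-188/5) - (0) = -188/5.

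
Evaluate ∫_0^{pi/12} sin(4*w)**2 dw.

Use the identity sin^2(4*w) = (1 - cos(8*w))/2.
An antiderivative is F(w) = w/2 - sin(8*w)/16.
Then F(pi/12) - F(0) = (-sqrt(3)/32 + pi/24) - (0) = -sqrt(3)/32 + pi/24.

-sqrt(3)/32 + pi/24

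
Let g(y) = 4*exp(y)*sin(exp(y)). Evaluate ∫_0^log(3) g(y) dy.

Let u = exp(y), so du = exp(y) dy. When y = 0, u = 1; when y = log(3), u = 3.
The integral becomes 4·∫ sin(u) du from 1 to 3, with antiderivative -4*cos(u).
Back in y: F(y) = -4*cos(exp(y)).
Then F(log(3)) - F(0) = (-4*cos(3)) - (-4*cos(1)) = 4*cos(1) - 4*cos(3).

4*cos(1) - 4*cos(3)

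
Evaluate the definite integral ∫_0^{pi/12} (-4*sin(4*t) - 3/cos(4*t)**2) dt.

-3*sqrt(3)/4 - 1/2

An antiderivative is F(t) = cos(4*t) - 3*tan(4*t)/4.
Then F(pi/12) - F(0) = (1/2 - 3*sqrt(3)/4) - (1) = -3*sqrt(3)/4 - 1/2.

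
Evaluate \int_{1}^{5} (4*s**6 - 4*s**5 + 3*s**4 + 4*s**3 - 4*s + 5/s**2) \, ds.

By the power rule, an antiderivative is F(s) = 4*s**7/7 - 2*s**6/3 + 3*s**5/5 + s**4 - 2*s**2 - 5/s.
Then F(5) - F(1) = (770179/21) - (-577/105) = 1283824/35.

1283824/35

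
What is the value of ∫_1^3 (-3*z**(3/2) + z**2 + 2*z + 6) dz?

By the power rule, an antiderivative is F(z) = -6*z**(5/2)/5 + z**3/3 + z**2 + 6*z.
Then F(3) - F(1) = (36 - 54*sqrt(3)/5) - (92/15) = 448/15 - 54*sqrt(3)/5.

448/15 - 54*sqrt(3)/5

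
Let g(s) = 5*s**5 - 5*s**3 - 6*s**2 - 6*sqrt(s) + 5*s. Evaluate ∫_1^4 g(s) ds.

11909/4

By the power rule, an antiderivative is F(s) = 5*s**6/6 - 5*s**4/4 - 4*s**(3/2) - 2*s**3 + 5*s**2/2.
Then F(4) - F(1) = (8920/3) - (-47/12) = 11909/4.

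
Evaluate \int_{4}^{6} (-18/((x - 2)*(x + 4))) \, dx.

Factor the denominator: x**2 + 2*x - 8 = (x + 4)(x - 2).
Partial fractions: -18/((x - 2)*(x + 4)) = 3/(x + 4) - 3/(x - 2).
An antiderivative is F(x) = -3*log(x - 2) + 3*log(x + 4).
Then F(6) - F(4) = (-3*log(2) + 3*log(5)) - (log(64)) = -9*log(2) + 3*log(5).

-9*log(2) + 3*log(5)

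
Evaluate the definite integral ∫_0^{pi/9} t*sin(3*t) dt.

-pi/54 + sqrt(3)/18

Integrate by parts once (u = t, dv = sin(3*t) dt).
An antiderivative is F(t) = -t*cos(3*t)/3 + sin(3*t)/9.
Then F(pi/9) - F(0) = (-pi/54 + sqrt(3)/18) - (0) = -pi/54 + sqrt(3)/18.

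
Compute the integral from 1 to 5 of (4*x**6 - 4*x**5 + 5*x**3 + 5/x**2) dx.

By the power rule, an antiderivative is F(x) = 4*x**7/7 - 2*x**6/3 + 5*x**4/4 - 5/x.
Then F(5) - F(1) = (2940541/84) - (-323/84) = 245072/7.

245072/7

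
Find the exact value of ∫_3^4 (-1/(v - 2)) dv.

An antiderivative is F(v) = -log(v - 2).
Then F(4) - F(3) = (-log(2)) - (0) = -log(2).

-log(2)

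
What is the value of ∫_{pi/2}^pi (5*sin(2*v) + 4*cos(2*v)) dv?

An antiderivative is F(v) = 2*sin(2*v) - 5*cos(2*v)/2.
Then F(pi) - F(pi/2) = (-5/2) - (5/2) = -5.

-5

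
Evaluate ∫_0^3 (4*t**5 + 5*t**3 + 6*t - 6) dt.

By the power rule, an antiderivative is F(t) = 2*t**6/3 + 5*t**4/4 + 3*t**2 - 6*t.
Then F(3) - F(0) = (2385/4) - (0) = 2385/4.

2385/4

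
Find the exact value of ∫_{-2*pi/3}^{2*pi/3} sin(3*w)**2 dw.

2*pi/3

Use the identity sin^2(3*w) = (1 - cos(6*w))/2.
An antiderivative is F(w) = w/2 - sin(6*w)/12.
Then F(2*pi/3) - F(-2*pi/3) = (pi/3) - (-pi/3) = 2*pi/3.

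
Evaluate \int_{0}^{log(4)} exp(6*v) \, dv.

1365/2

Let u = exp(v), so du = exp(v) dv. When v = 0, u = 1; when v = log(4), u = 4.
The integral becomes ∫ u**5 du from 1 to 4, with antiderivative u**6/6.
Back in v: F(v) = exp(6*v)/6.
Then F(log(4)) - F(0) = (2048/3) - (1/6) = 1365/2.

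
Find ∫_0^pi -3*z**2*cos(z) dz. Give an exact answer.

Integrate by parts twice (u = z^2, dv = -3*cos(z) dz).
An antiderivative is F(z) = -3*z**2*sin(z) - 6*z*cos(z) + 6*sin(z).
Then F(pi) - F(0) = (6*pi) - (0) = 6*pi.

6*pi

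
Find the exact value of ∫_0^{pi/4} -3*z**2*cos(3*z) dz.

sqrt(2)*(-9*pi**2 + 32 + 24*pi)/288

Integrate by parts twice (u = z^2, dv = -3*cos(3*z) dz).
An antiderivative is F(z) = -z**2*sin(3*z) - 2*z*cos(3*z)/3 + 2*sin(3*z)/9.
Then F(pi/4) - F(0) = (sqrt(2)*(-9*pi**2 + 32 + 24*pi)/288) - (0) = sqrt(2)*(-9*pi**2 + 32 + 24*pi)/288.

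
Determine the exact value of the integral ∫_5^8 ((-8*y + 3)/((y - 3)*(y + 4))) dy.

Factor the denominator: y**2 + y - 12 = (y + 4)(y - 3).
Partial fractions: (-8*y + 3)/((y - 3)*(y + 4)) = -5/(y + 4) - 3/(y - 3).
An antiderivative is F(y) = -3*log(y - 3) - 5*log(y + 4).
Then F(8) - F(5) = (-10*log(2) - 5*log(3) - 3*log(5)) - (-10*log(3) - 3*log(2)) = -7*log(2) - 3*log(5) + 5*log(3).

-7*log(2) - 3*log(5) + 5*log(3)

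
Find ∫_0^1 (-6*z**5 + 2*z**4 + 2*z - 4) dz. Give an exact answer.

By the power rule, an antiderivative is F(z) = -z**6 + 2*z**5/5 + z**2 - 4*z.
Then F(1) - F(0) = (-18/5) - (0) = -18/5.

-18/5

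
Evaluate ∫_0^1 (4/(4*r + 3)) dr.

An antiderivative is F(r) = log(4*r + 3).
Then F(1) - F(0) = (log(7)) - (log(3)) = log(7/3).

log(7/3)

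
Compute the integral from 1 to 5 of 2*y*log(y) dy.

-12 + 25*log(5)

Integrate by parts once (u = ln y, dv = 2*y dy).
An antiderivative is F(y) = y**2*(2*log(y) - 1)/2.
Then F(5) - F(1) = (-25/2 + 25*log(5)) - (-1/2) = -12 + 25*log(5).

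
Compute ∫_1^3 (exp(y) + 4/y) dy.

-exp(1) + log(81) + exp(3)

An antiderivative is F(y) = exp(y) + 4*log(y).
Then F(3) - F(1) = (log(81) + exp(3)) - (exp(1)) = -exp(1) + log(81) + exp(3).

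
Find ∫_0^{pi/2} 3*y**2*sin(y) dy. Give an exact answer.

-6 + 3*pi

Integrate by parts twice (u = y^2, dv = 3*sin(y) dy).
An antiderivative is F(y) = -3*y**2*cos(y) + 6*y*sin(y) + 6*cos(y).
Then F(pi/2) - F(0) = (3*pi) - (6) = -6 + 3*pi.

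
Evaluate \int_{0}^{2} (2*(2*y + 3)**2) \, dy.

316/3

Let u = 2*y + 3, so du = 2 dy. When y = 0, u = 3; when y = 2, u = 7.
The integral becomes ∫ u**2 du from 3 to 7, with antiderivative u**3/3.
Back in y: F(y) = (2*y + 3)**3/3.
Then F(2) - F(0) = (343/3) - (9) = 316/3.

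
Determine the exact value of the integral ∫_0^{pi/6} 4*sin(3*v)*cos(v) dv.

5/4

Use the identity sin(3*v)cos(v) = [sin(4*v) + sin(2*v)]/2.
An antiderivative is F(v) = -cos(2*v) - cos(4*v)/2.
Then F(pi/6) - F(0) = (-1/4) - (-3/2) = 5/4.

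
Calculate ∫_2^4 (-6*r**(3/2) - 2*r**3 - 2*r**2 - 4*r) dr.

By the power rule, an antiderivative is F(r) = -12*r**(5/2)/5 - r**4/2 - 2*r**3/3 - 2*r**2.
Then F(4) - F(2) = (-4192/15) - (-64/3 - 48*sqrt(2)/5) = -3872/15 + 48*sqrt(2)/5.

-3872/15 + 48*sqrt(2)/5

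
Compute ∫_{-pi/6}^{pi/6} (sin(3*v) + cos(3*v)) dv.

An antiderivative is F(v) = sin(3*v)/3 - cos(3*v)/3.
Then F(pi/6) - F(-pi/6) = (1/3) - (-1/3) = 2/3.

2/3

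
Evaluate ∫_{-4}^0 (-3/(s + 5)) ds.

An antiderivative is F(s) = -3*log(s + 5).
Then F(0) - F(-4) = (-3*log(5)) - (0) = -3*log(5).

-3*log(5)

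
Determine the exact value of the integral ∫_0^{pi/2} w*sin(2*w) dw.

Integrate by parts once (u = w, dv = sin(2*w) dw).
An antiderivative is F(w) = -w*cos(2*w)/2 + sin(2*w)/4.
Then F(pi/2) - F(0) = (pi/4) - (0) = pi/4.

pi/4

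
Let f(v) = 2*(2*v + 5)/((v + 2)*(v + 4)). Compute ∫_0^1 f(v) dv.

-7*log(2) + log(3) + 3*log(5)

Factor the denominator: v**2 + 6*v + 8 = (v + 4)(v + 2).
Partial fractions: 2*(2*v + 5)/((v + 2)*(v + 4)) = 3/(v + 4) + 1/(v + 2).
An antiderivative is F(v) = log(v + 2) + 3*log(v + 4).
Then F(1) - F(0) = (log(3) + 3*log(5)) - (7*log(2)) = -7*log(2) + log(3) + 3*log(5).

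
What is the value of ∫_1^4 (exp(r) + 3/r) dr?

-exp(1) + log(64) + exp(4)

An antiderivative is F(r) = exp(r) + 3*log(r).
Then F(4) - F(1) = (log(64) + exp(4)) - (exp(1)) = -exp(1) + log(64) + exp(4).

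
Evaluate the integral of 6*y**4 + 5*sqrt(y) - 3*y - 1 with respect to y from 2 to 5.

By the power rule, an antiderivative is F(y) = 6*y**5/5 + 10*y**(3/2)/3 - 3*y**2/2 - y.
Then F(5) - F(2) = (50*sqrt(5)/3 + 7415/2) - (20*sqrt(2)/3 + 152/5) = -20*sqrt(2)/3 + 50*sqrt(5)/3 + 36771/10.

-20*sqrt(2)/3 + 50*sqrt(5)/3 + 36771/10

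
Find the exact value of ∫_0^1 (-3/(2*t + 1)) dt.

An antiderivative is F(t) = -3*log(2*t + 1)/2.
Then F(1) - F(0) = (-3*log(3)/2) - (0) = -3*log(3)/2.

-3*log(3)/2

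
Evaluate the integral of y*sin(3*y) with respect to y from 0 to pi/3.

Integrate by parts once (u = y, dv = sin(3*y) dy).
An antiderivative is F(y) = -y*cos(3*y)/3 + sin(3*y)/9.
Then F(pi/3) - F(0) = (pi/9) - (0) = pi/9.

pi/9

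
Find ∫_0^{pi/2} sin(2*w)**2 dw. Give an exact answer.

pi/4

Use the identity sin^2(2*w) = (1 - cos(4*w))/2.
An antiderivative is F(w) = w/2 - sin(4*w)/8.
Then F(pi/2) - F(0) = (pi/4) - (0) = pi/4.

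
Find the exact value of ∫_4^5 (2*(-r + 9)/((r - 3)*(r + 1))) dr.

-5*log(3) - 2*log(2) + 5*log(5)

Factor the denominator: r**2 - 2*r - 3 = (r + 1)(r - 3).
Partial fractions: 2*(-r + 9)/((r - 3)*(r + 1)) = -5/(r + 1) + 3/(r - 3).
An antiderivative is F(r) = 3*log(r - 3) - 5*log(r + 1).
Then F(5) - F(4) = (-5*log(3) - 2*log(2)) - (-5*log(5)) = -5*log(3) - 2*log(2) + 5*log(5).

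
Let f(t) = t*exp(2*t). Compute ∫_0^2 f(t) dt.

1/4 + 3*exp(4)/4

Integrate by parts once (u = t, dv = exp(2*t) dt).
An antiderivative is F(t) = (2*t - 1)*exp(2*t)/4.
Then F(2) - F(0) = (3*exp(4)/4) - (-1/4) = 1/4 + 3*exp(4)/4.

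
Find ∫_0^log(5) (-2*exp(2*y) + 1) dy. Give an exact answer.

-24 + log(5)

An antiderivative is F(y) = -exp(2*y) + y.
Then F(log(5)) - F(0) = (-25 + log(5)) - (-1) = -24 + log(5).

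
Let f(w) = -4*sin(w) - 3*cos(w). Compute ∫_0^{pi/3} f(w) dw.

An antiderivative is F(w) = -3*sin(w) + 4*cos(w).
Then F(pi/3) - F(0) = (2 - 3*sqrt(3)/2) - (4) = -3*sqrt(3)/2 - 2.

-3*sqrt(3)/2 - 2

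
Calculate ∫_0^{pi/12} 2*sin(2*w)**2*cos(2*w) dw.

1/24

Let u = sin(2*w), so du = 2*cos(2*w) dw. When w = 0, u = 0; when w = pi/12, u = 1/2.
The integral becomes ∫ u**2 du from 0 to 1/2, with antiderivative u**3/3.
Back in w: F(w) = sin(2*w)**3/3.
Then F(pi/12) - F(0) = (1/24) - (0) = 1/24.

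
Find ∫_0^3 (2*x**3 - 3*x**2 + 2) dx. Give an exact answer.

By the power rule, an antiderivative is F(x) = x**4/2 - x**3 + 2*x.
Then F(3) - F(0) = (39/2) - (0) = 39/2.

39/2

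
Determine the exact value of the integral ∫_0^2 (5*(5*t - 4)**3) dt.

Let u = 5*t - 4, so du = 5 dt. When t = 0, u = -4; when t = 2, u = 6.
The integral becomes ∫ u**3 du from -4 to 6, with antiderivative u**4/4.
Back in t: F(t) = (5*t - 4)**4/4.
Then F(2) - F(0) = (324) - (64) = 260.

260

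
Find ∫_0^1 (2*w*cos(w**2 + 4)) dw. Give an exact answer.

Let u = w**2 + 4, so du = 2*w dw. When w = 0, u = 4; when w = 1, u = 5.
The integral becomes ∫ cos(u) du from 4 to 5, with antiderivative sin(u).
Back in w: F(w) = sin(w**2 + 4).
Then F(1) - F(0) = (sin(5)) - (sin(4)) = sin(5) - sin(4).

sin(5) - sin(4)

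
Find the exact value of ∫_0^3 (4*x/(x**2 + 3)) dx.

log(16)

Let u = x**2 + 3, so du = 2*x dx. When x = 0, u = 3; when x = 3, u = 12.
The integral becomes 2·∫ 1/u du from 3 to 12, with antiderivative 2*log(u).
Back in x: F(x) = 2*log(x**2 + 3).
Then F(3) - F(0) = (2*log(3) + 4*log(2)) - (log(9)) = log(16).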